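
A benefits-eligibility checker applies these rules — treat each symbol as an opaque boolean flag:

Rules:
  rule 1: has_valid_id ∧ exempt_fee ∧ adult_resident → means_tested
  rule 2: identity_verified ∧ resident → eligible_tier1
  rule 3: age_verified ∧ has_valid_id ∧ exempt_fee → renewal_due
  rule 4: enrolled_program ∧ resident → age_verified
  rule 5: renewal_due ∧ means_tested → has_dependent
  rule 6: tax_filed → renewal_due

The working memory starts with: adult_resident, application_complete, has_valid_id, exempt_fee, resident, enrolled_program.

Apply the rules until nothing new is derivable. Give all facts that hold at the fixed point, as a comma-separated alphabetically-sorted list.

Round 1: rule 1 [has_valid_id ∧ exempt_fee ∧ adult_resident → means_tested]; rule 4 [enrolled_program ∧ resident → age_verified]. New: means_tested, age_verified.
Round 2: rule 3 [age_verified ∧ has_valid_id ∧ exempt_fee → renewal_due]. New: renewal_due.
Round 3: rule 5 [renewal_due ∧ means_tested → has_dependent]. New: has_dependent.

adult_resident, age_verified, application_complete, enrolled_program, exempt_fee, has_dependent, has_valid_id, means_tested, renewal_due, resident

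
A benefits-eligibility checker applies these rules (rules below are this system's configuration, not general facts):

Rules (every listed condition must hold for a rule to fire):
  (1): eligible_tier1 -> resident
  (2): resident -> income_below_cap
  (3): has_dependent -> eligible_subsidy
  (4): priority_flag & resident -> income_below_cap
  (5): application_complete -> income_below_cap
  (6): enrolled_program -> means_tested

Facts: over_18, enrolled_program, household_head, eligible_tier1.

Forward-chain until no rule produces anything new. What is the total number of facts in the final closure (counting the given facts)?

Round 1: (1) [eligible_tier1 -> resident]; (6) [enrolled_program -> means_tested]. Adds resident, means_tested.
Round 2: (2) [resident -> income_below_cap]. Adds income_below_cap.
Closure: {eligible_tier1, enrolled_program, household_head, income_below_cap, means_tested, over_18, resident} — 7 facts.

7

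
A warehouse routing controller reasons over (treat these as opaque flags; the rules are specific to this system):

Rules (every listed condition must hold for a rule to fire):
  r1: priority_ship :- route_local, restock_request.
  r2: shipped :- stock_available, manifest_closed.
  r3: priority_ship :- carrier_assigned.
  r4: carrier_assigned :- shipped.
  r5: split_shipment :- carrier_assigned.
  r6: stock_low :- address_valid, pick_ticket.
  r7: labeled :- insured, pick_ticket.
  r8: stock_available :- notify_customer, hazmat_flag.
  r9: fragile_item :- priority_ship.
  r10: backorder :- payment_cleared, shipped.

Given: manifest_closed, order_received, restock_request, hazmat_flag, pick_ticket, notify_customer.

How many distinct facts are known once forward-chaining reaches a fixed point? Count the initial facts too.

[1] r8 [stock_available :- notify_customer, hazmat_flag.]. ⇒ new: stock_available.
[2] r2 [shipped :- stock_available, manifest_closed.]. ⇒ new: shipped.
[3] r4 [carrier_assigned :- shipped.]. ⇒ new: carrier_assigned.
[4] r3 [priority_ship :- carrier_assigned.]; r5 [split_shipment :- carrier_assigned.]. ⇒ new: priority_ship, split_shipment.
[5] r9 [fragile_item :- priority_ship.]. ⇒ new: fragile_item.
Closure: {carrier_assigned, fragile_item, hazmat_flag, manifest_closed, notify_customer, order_received, pick_ticket, priority_ship, restock_request, shipped, split_shipment, stock_available} — 12 facts.

12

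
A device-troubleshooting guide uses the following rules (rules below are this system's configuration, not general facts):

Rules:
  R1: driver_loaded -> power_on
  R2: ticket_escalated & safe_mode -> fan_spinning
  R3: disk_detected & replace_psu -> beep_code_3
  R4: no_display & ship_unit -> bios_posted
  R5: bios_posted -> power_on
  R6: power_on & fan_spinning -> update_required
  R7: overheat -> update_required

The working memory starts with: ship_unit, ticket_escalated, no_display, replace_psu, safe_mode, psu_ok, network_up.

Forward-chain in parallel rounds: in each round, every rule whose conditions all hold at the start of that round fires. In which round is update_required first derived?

3

[1] R2 [ticket_escalated & safe_mode -> fan_spinning]; R4 [no_display & ship_unit -> bios_posted]. ⇒ new: fan_spinning, bios_posted.
[2] R5 [bios_posted -> power_on]. ⇒ new: power_on.
[3] R6 [power_on & fan_spinning -> update_required]. ⇒ new: update_required.
update_required first appears in round 3.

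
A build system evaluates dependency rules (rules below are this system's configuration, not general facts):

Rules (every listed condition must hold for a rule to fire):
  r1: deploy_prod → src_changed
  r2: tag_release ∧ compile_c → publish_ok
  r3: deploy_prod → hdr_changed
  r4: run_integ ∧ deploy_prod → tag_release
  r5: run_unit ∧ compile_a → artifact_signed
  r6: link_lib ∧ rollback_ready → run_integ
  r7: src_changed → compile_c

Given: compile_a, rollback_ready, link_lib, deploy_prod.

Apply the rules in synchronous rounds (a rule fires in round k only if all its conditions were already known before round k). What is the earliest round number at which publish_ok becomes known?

3

[1] r1 [deploy_prod → src_changed]; r3 [deploy_prod → hdr_changed]; r6 [link_lib ∧ rollback_ready → run_integ]. ⇒ new: src_changed, hdr_changed, run_integ.
[2] r4 [run_integ ∧ deploy_prod → tag_release]; r7 [src_changed → compile_c]. ⇒ new: tag_release, compile_c.
[3] r2 [tag_release ∧ compile_c → publish_ok]. ⇒ new: publish_ok.
publish_ok first appears in round 3.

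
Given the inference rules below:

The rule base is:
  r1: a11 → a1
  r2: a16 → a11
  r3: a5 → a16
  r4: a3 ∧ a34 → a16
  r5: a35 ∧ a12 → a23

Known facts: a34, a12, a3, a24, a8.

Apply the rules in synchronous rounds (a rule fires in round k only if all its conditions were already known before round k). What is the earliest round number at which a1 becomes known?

3

Round 1: r4 [a3 ∧ a34 → a16]. New: a16.
Round 2: r2 [a16 → a11]. New: a11.
Round 3: r1 [a11 → a1]. New: a1.
a1 first appears in round 3.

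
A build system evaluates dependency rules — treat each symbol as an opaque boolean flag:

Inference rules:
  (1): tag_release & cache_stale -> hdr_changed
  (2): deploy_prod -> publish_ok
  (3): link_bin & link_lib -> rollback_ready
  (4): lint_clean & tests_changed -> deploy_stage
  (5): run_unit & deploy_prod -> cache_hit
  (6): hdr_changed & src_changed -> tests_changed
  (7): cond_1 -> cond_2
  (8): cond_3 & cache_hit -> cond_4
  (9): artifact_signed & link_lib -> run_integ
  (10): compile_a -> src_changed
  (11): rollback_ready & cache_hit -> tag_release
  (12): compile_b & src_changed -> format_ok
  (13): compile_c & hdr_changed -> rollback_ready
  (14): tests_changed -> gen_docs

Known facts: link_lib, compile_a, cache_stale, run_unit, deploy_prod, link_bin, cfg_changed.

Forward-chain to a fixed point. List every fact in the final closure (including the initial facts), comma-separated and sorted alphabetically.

[1] (2) [deploy_prod -> publish_ok]; (3) [link_bin & link_lib -> rollback_ready]; (5) [run_unit & deploy_prod -> cache_hit]; (10) [compile_a -> src_changed]. ⇒ new: publish_ok, rollback_ready, cache_hit, src_changed.
[2] (11) [rollback_ready & cache_hit -> tag_release]. ⇒ new: tag_release.
[3] (1) [tag_release & cache_stale -> hdr_changed]. ⇒ new: hdr_changed.
[4] (6) [hdr_changed & src_changed -> tests_changed]. ⇒ new: tests_changed.
[5] (14) [tests_changed -> gen_docs]. ⇒ new: gen_docs.

cache_hit, cache_stale, cfg_changed, compile_a, deploy_prod, gen_docs, hdr_changed, link_bin, link_lib, publish_ok, rollback_ready, run_unit, src_changed, tag_release, tests_changed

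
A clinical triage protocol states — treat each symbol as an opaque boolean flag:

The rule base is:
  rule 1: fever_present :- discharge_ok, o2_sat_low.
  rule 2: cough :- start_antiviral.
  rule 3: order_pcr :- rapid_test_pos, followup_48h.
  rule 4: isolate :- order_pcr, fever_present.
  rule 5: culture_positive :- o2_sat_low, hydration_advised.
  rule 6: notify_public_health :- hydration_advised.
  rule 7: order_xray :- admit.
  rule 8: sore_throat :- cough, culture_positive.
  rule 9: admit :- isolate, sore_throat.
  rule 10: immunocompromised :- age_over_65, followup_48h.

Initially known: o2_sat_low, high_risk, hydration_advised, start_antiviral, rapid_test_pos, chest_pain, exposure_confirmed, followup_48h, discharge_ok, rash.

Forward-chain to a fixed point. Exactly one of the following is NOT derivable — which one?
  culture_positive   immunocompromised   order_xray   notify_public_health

Round 1 — rule 1, rule 2, rule 3, rule 5, rule 6, derive fever_present, cough, order_pcr, culture_positive, notify_public_health.
Round 2 — rule 4, rule 8, derive isolate, sore_throat.
Round 3 — rule 9, derive admit.
Round 4 — rule 7, derive order_xray.
Derived: culture_positive (round 1), order_xray (round 4), notify_public_health (round 1). immunocompromised never appears in any round.

immunocompromised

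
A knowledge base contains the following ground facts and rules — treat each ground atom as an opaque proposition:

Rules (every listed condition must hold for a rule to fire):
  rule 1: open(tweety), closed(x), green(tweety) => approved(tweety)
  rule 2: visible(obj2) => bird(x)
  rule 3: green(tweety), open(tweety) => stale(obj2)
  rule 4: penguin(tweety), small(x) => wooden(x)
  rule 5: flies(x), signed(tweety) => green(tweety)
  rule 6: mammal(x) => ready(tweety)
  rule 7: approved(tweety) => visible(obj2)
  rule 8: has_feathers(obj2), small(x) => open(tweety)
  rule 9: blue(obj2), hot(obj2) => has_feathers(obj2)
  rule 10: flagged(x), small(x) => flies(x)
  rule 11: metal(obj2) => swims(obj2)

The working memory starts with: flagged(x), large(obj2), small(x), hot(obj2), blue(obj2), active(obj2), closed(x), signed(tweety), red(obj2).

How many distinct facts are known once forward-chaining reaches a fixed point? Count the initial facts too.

Round 1: rule 9 [blue(obj2), hot(obj2) => has_feathers(obj2)]; rule 10 [flagged(x), small(x) => flies(x)]. New: has_feathers(obj2), flies(x).
Round 2: rule 5 [flies(x), signed(tweety) => green(tweety)]; rule 8 [has_feathers(obj2), small(x) => open(tweety)]. New: green(tweety), open(tweety).
Round 3: rule 1 [open(tweety), closed(x), green(tweety) => approved(tweety)]; rule 3 [green(tweety), open(tweety) => stale(obj2)]. New: approved(tweety), stale(obj2).
Round 4: rule 7 [approved(tweety) => visible(obj2)]. New: visible(obj2).
Round 5: rule 2 [visible(obj2) => bird(x)]. New: bird(x).
Closure: {active(obj2), approved(tweety), bird(x), blue(obj2), closed(x), flagged(x), flies(x), green(tweety), has_feathers(obj2), hot(obj2), large(obj2), open(tweety), red(obj2), signed(tweety), small(x), stale(obj2), visible(obj2)} — 17 facts.

17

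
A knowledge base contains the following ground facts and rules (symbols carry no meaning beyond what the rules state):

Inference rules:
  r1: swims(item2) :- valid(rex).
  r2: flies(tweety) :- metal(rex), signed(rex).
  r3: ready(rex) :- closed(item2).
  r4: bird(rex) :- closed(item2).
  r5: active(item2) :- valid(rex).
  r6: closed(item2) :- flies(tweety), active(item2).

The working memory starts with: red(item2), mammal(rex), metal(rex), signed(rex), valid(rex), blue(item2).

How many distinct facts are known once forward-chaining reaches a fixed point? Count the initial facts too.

12

Round 1 — r1, r2, r5, derive swims(item2), flies(tweety), active(item2).
Round 2 — r6, derive closed(item2).
Round 3 — r3, r4, derive ready(rex), bird(rex).
Closure: {active(item2), bird(rex), blue(item2), closed(item2), flies(tweety), mammal(rex), metal(rex), ready(rex), red(item2), signed(rex), swims(item2), valid(rex)} — 12 facts.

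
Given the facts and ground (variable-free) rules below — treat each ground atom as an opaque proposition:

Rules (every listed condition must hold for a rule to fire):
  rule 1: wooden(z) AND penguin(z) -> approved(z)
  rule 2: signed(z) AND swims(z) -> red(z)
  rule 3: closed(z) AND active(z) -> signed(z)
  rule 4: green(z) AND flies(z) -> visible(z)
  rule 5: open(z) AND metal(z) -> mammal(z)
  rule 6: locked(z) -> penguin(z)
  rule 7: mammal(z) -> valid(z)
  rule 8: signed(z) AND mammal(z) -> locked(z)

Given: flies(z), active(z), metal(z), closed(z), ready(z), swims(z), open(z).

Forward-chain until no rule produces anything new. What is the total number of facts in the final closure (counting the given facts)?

Round 1 — rule 3, rule 5, derive signed(z), mammal(z).
Round 2 — rule 2, rule 7, rule 8, derive red(z), valid(z), locked(z).
Round 3 — rule 6, derive penguin(z).
Closure: {active(z), closed(z), flies(z), locked(z), mammal(z), metal(z), open(z), penguin(z), ready(z), red(z), signed(z), swims(z), valid(z)} — 13 facts.

13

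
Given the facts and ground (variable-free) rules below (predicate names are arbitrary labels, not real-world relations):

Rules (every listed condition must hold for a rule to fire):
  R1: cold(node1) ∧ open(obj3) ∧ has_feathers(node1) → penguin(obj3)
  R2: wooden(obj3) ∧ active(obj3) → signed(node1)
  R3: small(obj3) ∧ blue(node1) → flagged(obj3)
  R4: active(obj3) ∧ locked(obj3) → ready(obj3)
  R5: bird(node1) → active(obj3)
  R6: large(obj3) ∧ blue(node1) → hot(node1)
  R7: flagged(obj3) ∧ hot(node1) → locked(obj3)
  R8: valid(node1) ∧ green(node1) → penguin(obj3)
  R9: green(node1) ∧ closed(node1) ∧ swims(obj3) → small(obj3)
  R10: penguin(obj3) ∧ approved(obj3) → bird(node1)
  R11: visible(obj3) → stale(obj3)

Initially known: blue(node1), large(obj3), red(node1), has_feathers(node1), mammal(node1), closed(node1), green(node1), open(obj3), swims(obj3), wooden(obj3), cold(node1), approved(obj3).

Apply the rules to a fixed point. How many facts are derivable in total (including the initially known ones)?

21

Round 1: R1 [cold(node1) ∧ open(obj3) ∧ has_feathers(node1) → penguin(obj3)]; R6 [large(obj3) ∧ blue(node1) → hot(node1)]; R9 [green(node1) ∧ closed(node1) ∧ swims(obj3) → small(obj3)]. New: penguin(obj3), hot(node1), small(obj3).
Round 2: R3 [small(obj3) ∧ blue(node1) → flagged(obj3)]; R10 [penguin(obj3) ∧ approved(obj3) → bird(node1)]. New: flagged(obj3), bird(node1).
Round 3: R5 [bird(node1) → active(obj3)]; R7 [flagged(obj3) ∧ hot(node1) → locked(obj3)]. New: active(obj3), locked(obj3).
Round 4: R2 [wooden(obj3) ∧ active(obj3) → signed(node1)]; R4 [active(obj3) ∧ locked(obj3) → ready(obj3)]. New: signed(node1), ready(obj3).
Closure: {active(obj3), approved(obj3), bird(node1), blue(node1), closed(node1), cold(node1), flagged(obj3), green(node1), has_feathers(node1), hot(node1), large(obj3), locked(obj3), mammal(node1), open(obj3), penguin(obj3), ready(obj3), red(node1), signed(node1), small(obj3), swims(obj3), wooden(obj3)} — 21 facts.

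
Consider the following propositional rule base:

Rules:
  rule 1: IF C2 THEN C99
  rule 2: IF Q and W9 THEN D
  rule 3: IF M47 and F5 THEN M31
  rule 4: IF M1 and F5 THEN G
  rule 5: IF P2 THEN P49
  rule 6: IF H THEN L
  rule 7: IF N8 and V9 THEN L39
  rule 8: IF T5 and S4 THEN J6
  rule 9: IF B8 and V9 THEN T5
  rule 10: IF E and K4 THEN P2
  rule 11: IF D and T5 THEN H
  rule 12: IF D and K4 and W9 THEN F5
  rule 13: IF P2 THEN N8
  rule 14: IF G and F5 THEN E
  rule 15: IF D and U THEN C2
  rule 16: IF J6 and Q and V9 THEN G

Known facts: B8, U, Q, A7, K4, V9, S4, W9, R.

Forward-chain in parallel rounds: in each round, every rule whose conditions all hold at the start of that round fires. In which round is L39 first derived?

Round 1: rule 2 [IF Q and W9 THEN D]; rule 9 [IF B8 and V9 THEN T5]. Adds D, T5.
Round 2: rule 8 [IF T5 and S4 THEN J6]; rule 11 [IF D and T5 THEN H]; rule 12 [IF D and K4 and W9 THEN F5]; rule 15 [IF D and U THEN C2]. Adds J6, H, F5, C2.
Round 3: rule 1 [IF C2 THEN C99]; rule 6 [IF H THEN L]; rule 16 [IF J6 and Q and V9 THEN G]. Adds C99, L, G.
Round 4: rule 14 [IF G and F5 THEN E]. Adds E.
Round 5: rule 10 [IF E and K4 THEN P2]. Adds P2.
Round 6: rule 5 [IF P2 THEN P49]; rule 13 [IF P2 THEN N8]. Adds P49, N8.
Round 7: rule 7 [IF N8 and V9 THEN L39]. Adds L39.
L39 first appears in round 7.

7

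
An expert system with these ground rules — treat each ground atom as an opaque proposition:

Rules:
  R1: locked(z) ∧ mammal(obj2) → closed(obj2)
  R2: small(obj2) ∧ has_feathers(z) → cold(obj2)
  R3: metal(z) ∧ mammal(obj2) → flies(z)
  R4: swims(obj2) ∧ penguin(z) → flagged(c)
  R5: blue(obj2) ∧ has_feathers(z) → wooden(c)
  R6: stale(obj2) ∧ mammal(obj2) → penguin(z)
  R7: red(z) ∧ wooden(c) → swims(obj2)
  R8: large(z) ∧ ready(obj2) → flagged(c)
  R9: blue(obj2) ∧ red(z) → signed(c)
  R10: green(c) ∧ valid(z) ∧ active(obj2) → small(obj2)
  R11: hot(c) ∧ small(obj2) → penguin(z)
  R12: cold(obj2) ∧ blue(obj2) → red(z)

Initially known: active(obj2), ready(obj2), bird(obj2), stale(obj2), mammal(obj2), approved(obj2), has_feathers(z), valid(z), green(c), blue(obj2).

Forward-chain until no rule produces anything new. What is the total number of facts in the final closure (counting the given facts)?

18

Round 1: R5 [blue(obj2) ∧ has_feathers(z) → wooden(c)]; R6 [stale(obj2) ∧ mammal(obj2) → penguin(z)]; R10 [green(c) ∧ valid(z) ∧ active(obj2) → small(obj2)]. New: wooden(c), penguin(z), small(obj2).
Round 2: R2 [small(obj2) ∧ has_feathers(z) → cold(obj2)]. New: cold(obj2).
Round 3: R12 [cold(obj2) ∧ blue(obj2) → red(z)]. New: red(z).
Round 4: R7 [red(z) ∧ wooden(c) → swims(obj2)]; R9 [blue(obj2) ∧ red(z) → signed(c)]. New: swims(obj2), signed(c).
Round 5: R4 [swims(obj2) ∧ penguin(z) → flagged(c)]. New: flagged(c).
Closure: {active(obj2), approved(obj2), bird(obj2), blue(obj2), cold(obj2), flagged(c), green(c), has_feathers(z), mammal(obj2), penguin(z), ready(obj2), red(z), signed(c), small(obj2), stale(obj2), swims(obj2), valid(z), wooden(c)} — 18 facts.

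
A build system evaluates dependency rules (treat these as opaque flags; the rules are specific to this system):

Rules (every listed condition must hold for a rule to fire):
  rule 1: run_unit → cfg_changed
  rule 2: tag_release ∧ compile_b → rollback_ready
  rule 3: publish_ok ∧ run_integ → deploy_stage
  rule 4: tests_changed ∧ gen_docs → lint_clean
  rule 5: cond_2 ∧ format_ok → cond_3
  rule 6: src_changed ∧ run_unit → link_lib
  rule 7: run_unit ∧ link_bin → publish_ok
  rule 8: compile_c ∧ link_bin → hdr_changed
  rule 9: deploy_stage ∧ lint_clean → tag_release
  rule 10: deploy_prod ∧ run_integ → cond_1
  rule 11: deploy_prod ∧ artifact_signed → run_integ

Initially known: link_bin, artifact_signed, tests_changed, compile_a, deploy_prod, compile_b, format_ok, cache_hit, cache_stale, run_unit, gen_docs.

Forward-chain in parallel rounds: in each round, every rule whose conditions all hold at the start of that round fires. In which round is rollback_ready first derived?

4

Round 1 — rule 1, rule 4, rule 7, rule 11, derive cfg_changed, lint_clean, publish_ok, run_integ.
Round 2 — rule 3, rule 10, derive deploy_stage, cond_1.
Round 3 — rule 9, derive tag_release.
Round 4 — rule 2, derive rollback_ready.
rollback_ready first appears in round 4.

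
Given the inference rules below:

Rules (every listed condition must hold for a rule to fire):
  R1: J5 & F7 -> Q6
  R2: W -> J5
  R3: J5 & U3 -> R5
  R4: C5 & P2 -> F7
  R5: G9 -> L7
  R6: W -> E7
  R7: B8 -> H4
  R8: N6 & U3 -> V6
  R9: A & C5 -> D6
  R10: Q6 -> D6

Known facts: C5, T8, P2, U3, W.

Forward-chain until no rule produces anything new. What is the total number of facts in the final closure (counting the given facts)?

11

Round 1 — R2, R4, R6, derive J5, F7, E7.
Round 2 — R1, R3, derive Q6, R5.
Round 3 — R10, derive D6.
Closure: {C5, D6, E7, F7, J5, P2, Q6, R5, T8, U3, W} — 11 facts.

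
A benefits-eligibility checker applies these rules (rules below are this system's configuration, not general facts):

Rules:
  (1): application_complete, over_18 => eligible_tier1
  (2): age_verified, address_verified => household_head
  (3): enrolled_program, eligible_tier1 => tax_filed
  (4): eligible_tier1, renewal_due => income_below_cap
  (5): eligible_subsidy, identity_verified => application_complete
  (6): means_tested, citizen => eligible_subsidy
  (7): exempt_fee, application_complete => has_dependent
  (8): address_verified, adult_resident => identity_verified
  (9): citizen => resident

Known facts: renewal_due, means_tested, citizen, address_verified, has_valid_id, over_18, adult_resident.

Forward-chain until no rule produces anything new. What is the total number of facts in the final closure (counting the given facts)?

Round 1 fires (6), (8), (9), giving eligible_subsidy, identity_verified, resident.
Round 2 fires (5), giving application_complete.
Round 3 fires (1), giving eligible_tier1.
Round 4 fires (4), giving income_below_cap.
Closure: {address_verified, adult_resident, application_complete, citizen, eligible_subsidy, eligible_tier1, has_valid_id, identity_verified, income_below_cap, means_tested, over_18, renewal_due, resident} — 13 facts.

13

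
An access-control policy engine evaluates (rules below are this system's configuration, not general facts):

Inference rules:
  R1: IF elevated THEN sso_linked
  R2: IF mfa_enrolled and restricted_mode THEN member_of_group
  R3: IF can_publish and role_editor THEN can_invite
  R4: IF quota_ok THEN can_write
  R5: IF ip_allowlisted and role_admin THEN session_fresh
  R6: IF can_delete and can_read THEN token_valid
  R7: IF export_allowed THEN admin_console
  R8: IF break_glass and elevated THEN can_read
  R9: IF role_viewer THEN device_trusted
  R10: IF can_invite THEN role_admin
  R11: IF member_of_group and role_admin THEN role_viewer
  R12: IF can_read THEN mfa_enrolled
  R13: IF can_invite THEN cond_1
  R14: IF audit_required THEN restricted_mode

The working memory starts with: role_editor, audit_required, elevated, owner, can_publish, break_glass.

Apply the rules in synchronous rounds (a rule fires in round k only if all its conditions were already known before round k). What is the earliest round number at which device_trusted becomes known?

5

[1] R1 [IF elevated THEN sso_linked]; R3 [IF can_publish and role_editor THEN can_invite]; R8 [IF break_glass and elevated THEN can_read]; R14 [IF audit_required THEN restricted_mode]. ⇒ new: sso_linked, can_invite, can_read, restricted_mode.
[2] R10 [IF can_invite THEN role_admin]; R12 [IF can_read THEN mfa_enrolled]; R13 [IF can_invite THEN cond_1]. ⇒ new: role_admin, mfa_enrolled, cond_1.
[3] R2 [IF mfa_enrolled and restricted_mode THEN member_of_group]. ⇒ new: member_of_group.
[4] R11 [IF member_of_group and role_admin THEN role_viewer]. ⇒ new: role_viewer.
[5] R9 [IF role_viewer THEN device_trusted]. ⇒ new: device_trusted.
device_trusted first appears in round 5.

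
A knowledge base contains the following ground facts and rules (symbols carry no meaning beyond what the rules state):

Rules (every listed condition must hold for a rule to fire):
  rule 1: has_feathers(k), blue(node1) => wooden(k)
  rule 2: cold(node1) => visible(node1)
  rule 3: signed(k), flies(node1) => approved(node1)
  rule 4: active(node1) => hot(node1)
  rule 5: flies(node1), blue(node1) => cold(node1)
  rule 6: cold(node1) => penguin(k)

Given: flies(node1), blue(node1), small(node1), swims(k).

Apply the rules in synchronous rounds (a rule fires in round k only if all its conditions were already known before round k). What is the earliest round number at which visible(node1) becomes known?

Round 1 fires rule 5, giving cold(node1).
Round 2 fires rule 2, rule 6, giving visible(node1), penguin(k).
visible(node1) first appears in round 2.

2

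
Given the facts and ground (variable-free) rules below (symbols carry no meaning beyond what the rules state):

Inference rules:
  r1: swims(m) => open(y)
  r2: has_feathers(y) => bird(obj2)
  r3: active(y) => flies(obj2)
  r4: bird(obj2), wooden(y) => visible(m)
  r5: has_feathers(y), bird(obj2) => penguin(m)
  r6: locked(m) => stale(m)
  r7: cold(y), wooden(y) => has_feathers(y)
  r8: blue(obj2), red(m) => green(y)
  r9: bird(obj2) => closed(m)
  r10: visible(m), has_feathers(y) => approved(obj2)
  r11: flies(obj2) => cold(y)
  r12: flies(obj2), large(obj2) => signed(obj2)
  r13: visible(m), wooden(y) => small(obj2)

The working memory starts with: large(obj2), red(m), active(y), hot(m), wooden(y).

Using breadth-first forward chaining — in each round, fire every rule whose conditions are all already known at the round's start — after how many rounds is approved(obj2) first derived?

[1] r3 [active(y) => flies(obj2)]. ⇒ new: flies(obj2).
[2] r11 [flies(obj2) => cold(y)]; r12 [flies(obj2), large(obj2) => signed(obj2)]. ⇒ new: cold(y), signed(obj2).
[3] r7 [cold(y), wooden(y) => has_feathers(y)]. ⇒ new: has_feathers(y).
[4] r2 [has_feathers(y) => bird(obj2)]. ⇒ new: bird(obj2).
[5] r4 [bird(obj2), wooden(y) => visible(m)]; r5 [has_feathers(y), bird(obj2) => penguin(m)]; r9 [bird(obj2) => closed(m)]. ⇒ new: visible(m), penguin(m), closed(m).
[6] r10 [visible(m), has_feathers(y) => approved(obj2)]; r13 [visible(m), wooden(y) => small(obj2)]. ⇒ new: approved(obj2), small(obj2).
approved(obj2) first appears in round 6.

6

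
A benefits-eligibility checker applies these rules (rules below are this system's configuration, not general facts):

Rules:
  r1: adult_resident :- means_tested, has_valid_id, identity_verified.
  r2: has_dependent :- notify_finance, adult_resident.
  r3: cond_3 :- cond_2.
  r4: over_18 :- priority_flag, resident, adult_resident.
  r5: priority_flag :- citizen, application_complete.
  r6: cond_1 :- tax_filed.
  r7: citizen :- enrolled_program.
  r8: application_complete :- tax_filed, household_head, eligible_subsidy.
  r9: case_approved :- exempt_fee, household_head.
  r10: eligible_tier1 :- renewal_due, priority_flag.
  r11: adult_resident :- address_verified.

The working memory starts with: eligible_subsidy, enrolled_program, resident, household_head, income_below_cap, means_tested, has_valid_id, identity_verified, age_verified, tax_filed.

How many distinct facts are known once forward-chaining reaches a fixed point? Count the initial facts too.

Round 1: r1 [adult_resident :- means_tested, has_valid_id, identity_verified.]; r6 [cond_1 :- tax_filed.]; r7 [citizen :- enrolled_program.]; r8 [application_complete :- tax_filed, household_head, eligible_subsidy.]. New: adult_resident, cond_1, citizen, application_complete.
Round 2: r5 [priority_flag :- citizen, application_complete.]. New: priority_flag.
Round 3: r4 [over_18 :- priority_flag, resident, adult_resident.]. New: over_18.
Closure: {adult_resident, age_verified, application_complete, citizen, cond_1, eligible_subsidy, enrolled_program, has_valid_id, household_head, identity_verified, income_below_cap, means_tested, over_18, priority_flag, resident, tax_filed} — 16 facts.

16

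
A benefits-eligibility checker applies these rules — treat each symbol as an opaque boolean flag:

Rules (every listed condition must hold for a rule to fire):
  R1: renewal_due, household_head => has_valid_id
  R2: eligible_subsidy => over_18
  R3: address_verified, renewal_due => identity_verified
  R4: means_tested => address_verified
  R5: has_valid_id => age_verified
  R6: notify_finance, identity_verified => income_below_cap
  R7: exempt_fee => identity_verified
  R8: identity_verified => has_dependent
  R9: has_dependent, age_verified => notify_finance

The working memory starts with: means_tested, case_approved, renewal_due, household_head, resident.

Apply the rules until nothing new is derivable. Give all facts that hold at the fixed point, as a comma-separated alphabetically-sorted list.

Round 1: R1 [renewal_due, household_head => has_valid_id]; R4 [means_tested => address_verified]. New: has_valid_id, address_verified.
Round 2: R3 [address_verified, renewal_due => identity_verified]; R5 [has_valid_id => age_verified]. New: identity_verified, age_verified.
Round 3: R8 [identity_verified => has_dependent]. New: has_dependent.
Round 4: R9 [has_dependent, age_verified => notify_finance]. New: notify_finance.
Round 5: R6 [notify_finance, identity_verified => income_below_cap]. New: income_below_cap.

address_verified, age_verified, case_approved, has_dependent, has_valid_id, household_head, identity_verified, income_below_cap, means_tested, notify_finance, renewal_due, resident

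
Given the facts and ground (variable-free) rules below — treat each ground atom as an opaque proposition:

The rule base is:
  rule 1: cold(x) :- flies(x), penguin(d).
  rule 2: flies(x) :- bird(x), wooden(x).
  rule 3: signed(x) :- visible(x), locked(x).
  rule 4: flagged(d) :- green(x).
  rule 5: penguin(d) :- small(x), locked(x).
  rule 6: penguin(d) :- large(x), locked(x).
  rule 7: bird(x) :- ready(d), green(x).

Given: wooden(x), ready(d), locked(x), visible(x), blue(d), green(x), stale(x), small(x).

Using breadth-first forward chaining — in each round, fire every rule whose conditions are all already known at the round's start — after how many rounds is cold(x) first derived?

Round 1 fires rule 3, rule 4, rule 5, rule 7, giving signed(x), flagged(d), penguin(d), bird(x).
Round 2 fires rule 2, giving flies(x).
Round 3 fires rule 1, giving cold(x).
cold(x) first appears in round 3.

3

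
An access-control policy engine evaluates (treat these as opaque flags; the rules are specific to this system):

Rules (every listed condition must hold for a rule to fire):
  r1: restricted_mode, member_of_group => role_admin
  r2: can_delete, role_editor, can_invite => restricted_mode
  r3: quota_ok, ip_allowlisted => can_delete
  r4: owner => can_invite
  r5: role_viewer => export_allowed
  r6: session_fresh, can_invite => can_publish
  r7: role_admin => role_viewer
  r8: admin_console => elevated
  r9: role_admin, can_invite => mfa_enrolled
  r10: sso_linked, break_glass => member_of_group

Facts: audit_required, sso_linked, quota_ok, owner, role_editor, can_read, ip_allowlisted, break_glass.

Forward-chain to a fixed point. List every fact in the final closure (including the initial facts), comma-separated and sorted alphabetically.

audit_required, break_glass, can_delete, can_invite, can_read, export_allowed, ip_allowlisted, member_of_group, mfa_enrolled, owner, quota_ok, restricted_mode, role_admin, role_editor, role_viewer, sso_linked

Round 1: r3 [quota_ok, ip_allowlisted => can_delete]; r4 [owner => can_invite]; r10 [sso_linked, break_glass => member_of_group]. Adds can_delete, can_invite, member_of_group.
Round 2: r2 [can_delete, role_editor, can_invite => restricted_mode]. Adds restricted_mode.
Round 3: r1 [restricted_mode, member_of_group => role_admin]. Adds role_admin.
Round 4: r7 [role_admin => role_viewer]; r9 [role_admin, can_invite => mfa_enrolled]. Adds role_viewer, mfa_enrolled.
Round 5: r5 [role_viewer => export_allowed]. Adds export_allowed.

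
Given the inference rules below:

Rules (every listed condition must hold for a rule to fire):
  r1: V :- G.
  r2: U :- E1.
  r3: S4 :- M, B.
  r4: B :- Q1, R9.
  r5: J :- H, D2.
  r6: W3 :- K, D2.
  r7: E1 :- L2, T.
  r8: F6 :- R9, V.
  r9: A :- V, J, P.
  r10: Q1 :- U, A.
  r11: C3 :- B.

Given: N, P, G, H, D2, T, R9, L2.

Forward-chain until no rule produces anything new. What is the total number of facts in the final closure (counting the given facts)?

17

Round 1: r1 [V :- G.]; r5 [J :- H, D2.]; r7 [E1 :- L2, T.]. Adds V, J, E1.
Round 2: r2 [U :- E1.]; r8 [F6 :- R9, V.]; r9 [A :- V, J, P.]. Adds U, F6, A.
Round 3: r10 [Q1 :- U, A.]. Adds Q1.
Round 4: r4 [B :- Q1, R9.]. Adds B.
Round 5: r11 [C3 :- B.]. Adds C3.
Closure: {A, B, C3, D2, E1, F6, G, H, J, L2, N, P, Q1, R9, T, U, V} — 17 facts.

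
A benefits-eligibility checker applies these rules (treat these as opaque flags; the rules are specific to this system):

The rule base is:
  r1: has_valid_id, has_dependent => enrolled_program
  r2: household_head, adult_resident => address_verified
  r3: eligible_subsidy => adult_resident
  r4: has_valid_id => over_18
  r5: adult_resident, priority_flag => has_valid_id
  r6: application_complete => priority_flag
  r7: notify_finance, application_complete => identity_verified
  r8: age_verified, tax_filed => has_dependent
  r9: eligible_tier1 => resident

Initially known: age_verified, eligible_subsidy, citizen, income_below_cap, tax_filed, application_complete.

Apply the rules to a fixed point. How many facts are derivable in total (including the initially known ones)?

[1] r3 [eligible_subsidy => adult_resident]; r6 [application_complete => priority_flag]; r8 [age_verified, tax_filed => has_dependent]. ⇒ new: adult_resident, priority_flag, has_dependent.
[2] r5 [adult_resident, priority_flag => has_valid_id]. ⇒ new: has_valid_id.
[3] r1 [has_valid_id, has_dependent => enrolled_program]; r4 [has_valid_id => over_18]. ⇒ new: enrolled_program, over_18.
Closure: {adult_resident, age_verified, application_complete, citizen, eligible_subsidy, enrolled_program, has_dependent, has_valid_id, income_below_cap, over_18, priority_flag, tax_filed} — 12 facts.

12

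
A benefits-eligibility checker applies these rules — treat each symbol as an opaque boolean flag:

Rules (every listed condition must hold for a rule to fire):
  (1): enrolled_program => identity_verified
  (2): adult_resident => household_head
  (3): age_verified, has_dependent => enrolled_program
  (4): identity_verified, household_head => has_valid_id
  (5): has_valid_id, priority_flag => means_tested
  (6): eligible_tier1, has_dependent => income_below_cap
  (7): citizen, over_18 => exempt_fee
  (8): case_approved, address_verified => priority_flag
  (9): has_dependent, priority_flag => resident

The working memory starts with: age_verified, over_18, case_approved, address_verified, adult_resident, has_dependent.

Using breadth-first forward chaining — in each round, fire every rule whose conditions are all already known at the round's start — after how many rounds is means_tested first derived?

4

[1] (2) [adult_resident => household_head]; (3) [age_verified, has_dependent => enrolled_program]; (8) [case_approved, address_verified => priority_flag]. ⇒ new: household_head, enrolled_program, priority_flag.
[2] (1) [enrolled_program => identity_verified]; (9) [has_dependent, priority_flag => resident]. ⇒ new: identity_verified, resident.
[3] (4) [identity_verified, household_head => has_valid_id]. ⇒ new: has_valid_id.
[4] (5) [has_valid_id, priority_flag => means_tested]. ⇒ new: means_tested.
means_tested first appears in round 4.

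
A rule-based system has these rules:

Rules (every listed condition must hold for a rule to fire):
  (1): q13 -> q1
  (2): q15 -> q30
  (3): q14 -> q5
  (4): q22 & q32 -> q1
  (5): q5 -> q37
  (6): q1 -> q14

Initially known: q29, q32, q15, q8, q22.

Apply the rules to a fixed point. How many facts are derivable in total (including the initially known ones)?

Round 1: (2) [q15 -> q30]; (4) [q22 & q32 -> q1]. Adds q30, q1.
Round 2: (6) [q1 -> q14]. Adds q14.
Round 3: (3) [q14 -> q5]. Adds q5.
Round 4: (5) [q5 -> q37]. Adds q37.
Closure: {q1, q14, q15, q22, q29, q30, q32, q37, q5, q8} — 10 facts.

10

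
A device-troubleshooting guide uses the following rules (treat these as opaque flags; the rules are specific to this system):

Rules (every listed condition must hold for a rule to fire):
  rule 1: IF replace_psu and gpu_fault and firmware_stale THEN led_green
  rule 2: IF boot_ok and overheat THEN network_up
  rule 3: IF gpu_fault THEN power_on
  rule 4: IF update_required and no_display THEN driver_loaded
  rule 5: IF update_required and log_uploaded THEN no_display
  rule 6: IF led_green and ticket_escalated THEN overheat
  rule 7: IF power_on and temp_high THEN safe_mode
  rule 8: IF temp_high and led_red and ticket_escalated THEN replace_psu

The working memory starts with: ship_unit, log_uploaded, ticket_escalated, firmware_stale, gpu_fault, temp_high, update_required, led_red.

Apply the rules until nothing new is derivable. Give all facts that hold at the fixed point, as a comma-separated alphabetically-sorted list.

Round 1: rule 3 [IF gpu_fault THEN power_on]; rule 5 [IF update_required and log_uploaded THEN no_display]; rule 8 [IF temp_high and led_red and ticket_escalated THEN replace_psu]. New: power_on, no_display, replace_psu.
Round 2: rule 1 [IF replace_psu and gpu_fault and firmware_stale THEN led_green]; rule 4 [IF update_required and no_display THEN driver_loaded]; rule 7 [IF power_on and temp_high THEN safe_mode]. New: led_green, driver_loaded, safe_mode.
Round 3: rule 6 [IF led_green and ticket_escalated THEN overheat]. New: overheat.

driver_loaded, firmware_stale, gpu_fault, led_green, led_red, log_uploaded, no_display, overheat, power_on, replace_psu, safe_mode, ship_unit, temp_high, ticket_escalated, update_required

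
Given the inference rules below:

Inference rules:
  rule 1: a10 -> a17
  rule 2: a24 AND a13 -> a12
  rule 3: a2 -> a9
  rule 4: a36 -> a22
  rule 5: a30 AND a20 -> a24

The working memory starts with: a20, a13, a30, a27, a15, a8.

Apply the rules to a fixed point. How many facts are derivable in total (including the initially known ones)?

8

Round 1 — rule 5, derive a24.
Round 2 — rule 2, derive a12.
Closure: {a12, a13, a15, a20, a24, a27, a30, a8} — 8 facts.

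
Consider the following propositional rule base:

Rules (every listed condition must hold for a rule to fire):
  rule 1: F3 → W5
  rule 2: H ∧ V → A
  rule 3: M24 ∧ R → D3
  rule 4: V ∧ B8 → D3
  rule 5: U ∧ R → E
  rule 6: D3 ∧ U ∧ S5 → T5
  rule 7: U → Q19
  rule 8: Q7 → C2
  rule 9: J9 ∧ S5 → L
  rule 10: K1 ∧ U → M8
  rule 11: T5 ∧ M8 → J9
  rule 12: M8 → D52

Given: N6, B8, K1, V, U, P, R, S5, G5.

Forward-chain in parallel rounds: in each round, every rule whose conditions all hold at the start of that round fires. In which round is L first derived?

Round 1 — rule 4, rule 5, rule 7, rule 10, derive D3, E, Q19, M8.
Round 2 — rule 6, rule 12, derive T5, D52.
Round 3 — rule 11, derive J9.
Round 4 — rule 9, derive L.
L first appears in round 4.

4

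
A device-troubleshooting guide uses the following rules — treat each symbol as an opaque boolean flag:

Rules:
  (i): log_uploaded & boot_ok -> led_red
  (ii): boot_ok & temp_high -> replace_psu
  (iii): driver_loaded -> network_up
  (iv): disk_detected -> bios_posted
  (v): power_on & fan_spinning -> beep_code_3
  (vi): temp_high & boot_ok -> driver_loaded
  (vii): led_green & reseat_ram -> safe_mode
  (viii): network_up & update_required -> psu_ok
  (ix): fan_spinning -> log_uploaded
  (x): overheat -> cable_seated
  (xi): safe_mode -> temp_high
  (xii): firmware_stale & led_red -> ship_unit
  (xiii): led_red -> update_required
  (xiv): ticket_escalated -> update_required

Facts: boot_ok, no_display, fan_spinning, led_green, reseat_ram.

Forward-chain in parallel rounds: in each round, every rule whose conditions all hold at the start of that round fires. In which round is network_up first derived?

Round 1 fires (vii), (ix), giving safe_mode, log_uploaded.
Round 2 fires (i), (xi), giving led_red, temp_high.
Round 3 fires (ii), (vi), (xiii), giving replace_psu, driver_loaded, update_required.
Round 4 fires (iii), giving network_up.
network_up first appears in round 4.

4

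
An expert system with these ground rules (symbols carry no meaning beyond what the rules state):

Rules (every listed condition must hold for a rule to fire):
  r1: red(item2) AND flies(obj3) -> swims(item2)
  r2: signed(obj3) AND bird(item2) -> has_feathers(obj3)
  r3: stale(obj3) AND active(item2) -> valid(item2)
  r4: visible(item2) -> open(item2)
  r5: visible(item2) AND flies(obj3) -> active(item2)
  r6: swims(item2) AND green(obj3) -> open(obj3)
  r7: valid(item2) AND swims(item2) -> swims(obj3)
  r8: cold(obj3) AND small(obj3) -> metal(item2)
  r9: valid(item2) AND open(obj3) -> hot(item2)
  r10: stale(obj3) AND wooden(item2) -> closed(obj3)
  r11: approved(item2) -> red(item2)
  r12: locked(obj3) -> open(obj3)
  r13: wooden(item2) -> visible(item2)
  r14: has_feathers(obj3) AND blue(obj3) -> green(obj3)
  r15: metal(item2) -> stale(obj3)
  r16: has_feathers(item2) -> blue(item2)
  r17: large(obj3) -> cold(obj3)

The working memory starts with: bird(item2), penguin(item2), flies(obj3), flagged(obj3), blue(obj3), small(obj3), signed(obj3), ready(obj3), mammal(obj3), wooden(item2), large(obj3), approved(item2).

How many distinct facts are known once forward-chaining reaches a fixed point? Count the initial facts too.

Round 1: r2 [signed(obj3) AND bird(item2) -> has_feathers(obj3)]; r11 [approved(item2) -> red(item2)]; r13 [wooden(item2) -> visible(item2)]; r17 [large(obj3) -> cold(obj3)]. New: has_feathers(obj3), red(item2), visible(item2), cold(obj3).
Round 2: r1 [red(item2) AND flies(obj3) -> swims(item2)]; r4 [visible(item2) -> open(item2)]; r5 [visible(item2) AND flies(obj3) -> active(item2)]; r8 [cold(obj3) AND small(obj3) -> metal(item2)]; r14 [has_feathers(obj3) AND blue(obj3) -> green(obj3)]. New: swims(item2), open(item2), active(item2), metal(item2), green(obj3).
Round 3: r6 [swims(item2) AND green(obj3) -> open(obj3)]; r15 [metal(item2) -> stale(obj3)]. New: open(obj3), stale(obj3).
Round 4: r3 [stale(obj3) AND active(item2) -> valid(item2)]; r10 [stale(obj3) AND wooden(item2) -> closed(obj3)]. New: valid(item2), closed(obj3).
Round 5: r7 [valid(item2) AND swims(item2) -> swims(obj3)]; r9 [valid(item2) AND open(obj3) -> hot(item2)]. New: swims(obj3), hot(item2).
Closure: {active(item2), approved(item2), bird(item2), blue(obj3), closed(obj3), cold(obj3), flagged(obj3), flies(obj3), green(obj3), has_feathers(obj3), hot(item2), large(obj3), mammal(obj3), metal(item2), open(item2), open(obj3), penguin(item2), ready(obj3), red(item2), signed(obj3), small(obj3), stale(obj3), swims(item2), swims(obj3), valid(item2), visible(item2), wooden(item2)} — 27 facts.

27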